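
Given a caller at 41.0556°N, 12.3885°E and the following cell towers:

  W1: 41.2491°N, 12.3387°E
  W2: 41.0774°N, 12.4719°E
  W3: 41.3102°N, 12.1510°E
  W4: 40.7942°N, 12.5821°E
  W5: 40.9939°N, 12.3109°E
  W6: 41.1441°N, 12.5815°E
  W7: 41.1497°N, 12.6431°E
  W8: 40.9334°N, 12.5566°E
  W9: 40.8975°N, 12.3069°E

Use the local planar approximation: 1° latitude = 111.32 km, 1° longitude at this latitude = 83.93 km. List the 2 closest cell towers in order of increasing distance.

W2, W5

Distances from 41.0556°N, 12.3885°E:
W1: √((0.1935·111.32)² + (-0.0498·83.93)²) = √(463.989694 + 17.470009) = 21.9422 km
W2: √((0.0218·111.32)² + (0.0834·83.93)²) = √(5.889242 + 48.996668) = 7.4085 km
W3: √((0.2546·111.32)² + (-0.2375·83.93)²) = √(803.273045 + 397.339439) = 34.6499 km
W4: √((-0.2614·111.32)² + (0.1936·83.93)²) = √(846.754595 + 264.025061) = 33.3284 km
W5: √((-0.0617·111.32)² + (-0.0776·83.93)²) = √(47.175523 + 42.418752) = 9.4654 km
W6: √((0.0885·111.32)² + (0.1930·83.93)²) = √(97.058357 + 262.391078) = 18.9592 km
W7: √((0.0941·111.32)² + (0.2546·83.93)²) = √(109.730066 + 456.616126) = 23.7980 km
W8: √((-0.1222·111.32)² + (0.1681·83.93)²) = √(185.049880 + 199.053525) = 19.5986 km
W9: √((-0.1581·111.32)² + (-0.0816·83.93)²) = √(309.749158 + 46.904527) = 18.8853 km
Sorted: W2 (7.4085 km) < W5 (9.4654 km) < W9 (18.8853 km) < W6 (18.9592 km) < …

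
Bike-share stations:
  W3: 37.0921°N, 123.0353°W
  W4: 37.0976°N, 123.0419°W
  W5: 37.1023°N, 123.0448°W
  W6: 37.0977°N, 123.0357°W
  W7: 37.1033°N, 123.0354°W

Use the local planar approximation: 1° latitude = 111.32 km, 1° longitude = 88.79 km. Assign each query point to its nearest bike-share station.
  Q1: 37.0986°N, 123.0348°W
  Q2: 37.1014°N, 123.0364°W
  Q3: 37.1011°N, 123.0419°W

Q1→W6; Q2→W7; Q3→W5

Q1 at 37.0986°N, 123.0348°W:
  W3: 0.7249 km
  W4: 0.6402 km
  W5: 0.9788 km
  W6: 0.1282 km
  W7: 0.5259 km
  → nearest: W6 (0.1282 km)
Q2 at 37.1014°N, 123.0364°W:
  W3: 1.0399 km
  W4: 0.6461 km
  W5: 0.7525 km
  W6: 0.4165 km
  W7: 0.2294 km
  → nearest: W7 (0.2294 km)
Q3 at 37.1011°N, 123.0419°W:
  W3: 1.1607 km
  W4: 0.3896 km
  W5: 0.2901 km
  W6: 0.6681 km
  W7: 0.6269 km
  → nearest: W5 (0.2901 km)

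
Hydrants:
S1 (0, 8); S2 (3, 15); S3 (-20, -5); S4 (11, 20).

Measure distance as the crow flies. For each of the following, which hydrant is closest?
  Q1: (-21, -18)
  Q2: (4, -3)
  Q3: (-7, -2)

Q1→S3; Q2→S1; Q3→S1

Q1 at (-21, -18):
  S1: 33.4
  S2: 40.8
  S3: 13.0
  S4: 49.7
  → nearest: S3 (13.0)
Q2 at (4, -3):
  S1: 11.7
  S2: 18.0
  S3: 24.1
  S4: 24.0
  → nearest: S1 (11.7)
Q3 at (-7, -2):
  S1: 12.2
  S2: 19.7
  S3: 13.3
  S4: 28.4
  → nearest: S1 (12.2)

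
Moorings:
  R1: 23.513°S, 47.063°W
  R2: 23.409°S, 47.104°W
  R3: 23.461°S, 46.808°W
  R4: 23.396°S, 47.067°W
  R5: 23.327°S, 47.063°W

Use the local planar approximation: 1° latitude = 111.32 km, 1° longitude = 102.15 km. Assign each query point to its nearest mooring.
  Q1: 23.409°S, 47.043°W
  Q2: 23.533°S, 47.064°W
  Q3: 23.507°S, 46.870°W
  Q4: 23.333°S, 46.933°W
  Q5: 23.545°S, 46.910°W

Q1→R4; Q2→R1; Q3→R3; Q4→R5; Q5→R3

Q1 at 23.409°S, 47.043°W:
  R1: 11.756 km
  R2: 6.231 km
  R3: 24.693 km
  R4: 2.847 km
  R5: 9.354 km
  → nearest: R4 (2.847 km)
Q2 at 23.533°S, 47.064°W:
  R1: 2.229 km
  R2: 14.396 km
  R3: 27.351 km
  R4: 15.254 km
  R5: 22.932 km
  → nearest: R1 (2.229 km)
Q3 at 23.507°S, 46.870°W:
  R1: 19.726 km
  R2: 26.275 km
  R3: 8.144 km
  R4: 23.614 km
  R5: 28.110 km
  → nearest: R3 (8.144 km)
Q4 at 23.333°S, 46.933°W:
  R1: 24.039 km
  R2: 19.409 km
  R3: 19.133 km
  R4: 15.380 km
  R5: 13.296 km
  → nearest: R5 (13.296 km)
Q5 at 23.545°S, 46.910°W:
  R1: 16.030 km
  R2: 24.938 km
  R3: 14.000 km
  R4: 23.072 km
  R5: 28.865 km
  → nearest: R3 (14.000 km)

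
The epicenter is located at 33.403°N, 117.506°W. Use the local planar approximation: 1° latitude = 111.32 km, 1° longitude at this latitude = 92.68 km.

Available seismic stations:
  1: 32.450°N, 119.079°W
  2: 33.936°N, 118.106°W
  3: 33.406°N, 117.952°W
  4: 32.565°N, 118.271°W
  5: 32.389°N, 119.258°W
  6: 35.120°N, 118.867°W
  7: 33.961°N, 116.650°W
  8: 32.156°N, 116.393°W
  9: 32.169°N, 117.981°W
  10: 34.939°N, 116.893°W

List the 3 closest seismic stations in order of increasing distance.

Distances from 33.403°N, 117.506°W:
1: √((-0.953·111.32)² + (-1.573·92.68)²) = √(11254.65526 + 21253.45283) = 180.300 km
2: √((0.533·111.32)² + (-0.600·92.68)²) = √(3520.47134 + 3092.24966) = 81.319 km
3: √((0.003·111.32)² + (-0.446·92.68)²) = √(0.11153 + 1708.60537) = 41.337 km
4: √((-0.838·111.32)² + (-0.765·92.68)²) = √(8702.30765 + 5026.83836) = 117.171 km
5: √((-1.014·111.32)² + (-1.752·92.68)²) = √(12741.55125 + 26365.75754) = 197.756 km
6: √((1.717·111.32)² + (-1.361·92.68)²) = √(36533.13870 + 15910.66386) = 229.006 km
7: √((0.558·111.32)² + (0.856·92.68)²) = √(3858.46703 + 6293.89625) = 100.759 km
8: √((-1.247·111.32)² + (1.113·92.68)²) = √(19269.89296 + 10640.50840) = 172.946 km
9: √((-1.234·111.32)² + (-0.475·92.68)²) = √(18870.20919 + 1938.02453) = 144.251 km
10: √((1.536·111.32)² + (0.613·92.68)²) = √(29236.73200 + 3227.69879) = 180.179 km
Sorted: 3 (41.337 km) < 2 (81.319 km) < 7 (100.759 km) < 4 (117.171 km) < 9 (144.251 km) < …

3, 2, 7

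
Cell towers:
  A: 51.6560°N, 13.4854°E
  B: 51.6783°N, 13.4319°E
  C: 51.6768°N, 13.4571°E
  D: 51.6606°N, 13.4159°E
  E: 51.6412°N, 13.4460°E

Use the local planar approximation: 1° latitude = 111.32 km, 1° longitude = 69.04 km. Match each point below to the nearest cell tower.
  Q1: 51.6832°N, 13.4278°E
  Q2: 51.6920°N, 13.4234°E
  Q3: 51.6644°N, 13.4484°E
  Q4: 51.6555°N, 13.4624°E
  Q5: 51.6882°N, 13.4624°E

Q1 at 51.6832°N, 13.4278°E:
  A: √((-0.0272·111.32)² + (0.0576·69.04)²) = √(9.168203 + 15.814175) = 4.9982 km
  B: √((-0.0049·111.32)² + (0.0041·69.04)²) = √(0.297535 + 0.080125) = 0.6145 km
  C: √((-0.0064·111.32)² + (0.0293·69.04)²) = √(0.507582 + 4.092011) = 2.1447 km
  D: √((-0.0226·111.32)² + (-0.0119·69.04)²) = √(6.329411 + 0.674987) = 2.6466 km
  E: √((-0.0420·111.32)² + (0.0182·69.04)²) = √(21.859739 + 1.578863) = 4.8413 km
  → nearest: B (0.6145 km)
Q2 at 51.6920°N, 13.4234°E:
  A: √((-0.0360·111.32)² + (0.0620·69.04)²) = √(16.060217 + 18.322509) = 5.8637 km
  B: √((-0.0137·111.32)² + (0.0085·69.04)²) = √(2.325881 + 0.344381) = 1.6341 km
  C: √((-0.0152·111.32)² + (0.0337·69.04)²) = √(2.863081 + 5.413291) = 2.8769 km
  D: √((-0.0314·111.32)² + (-0.0075·69.04)²) = √(12.218157 + 0.268117) = 3.5336 km
  E: √((-0.0508·111.32)² + (0.0226·69.04)²) = √(31.979658 + 2.434549) = 5.8664 km
  → nearest: B (1.6341 km)
Q3 at 51.6644°N, 13.4484°E:
  A: √((-0.0084·111.32)² + (0.0370·69.04)²) = √(0.874390 + 6.525368) = 2.7202 km
  B: √((0.0139·111.32)² + (-0.0165·69.04)²) = √(2.394286 + 1.297686) = 1.9215 km
  C: √((0.0124·111.32)² + (0.0087·69.04)²) = √(1.905416 + 0.360778) = 1.5054 km
  D: √((-0.0038·111.32)² + (-0.0325·69.04)²) = √(0.178943 + 5.034638) = 2.2833 km
  E: √((-0.0232·111.32)² + (-0.0024·69.04)²) = √(6.669947 + 0.027455) = 2.5879 km
  → nearest: C (1.5054 km)
Q4 at 51.6555°N, 13.4624°E:
  A: √((0.0005·111.32)² + (0.0230·69.04)²) = √(0.003098 + 2.521490) = 1.5889 km
  B: √((0.0228·111.32)² + (-0.0305·69.04)²) = √(6.441931 + 4.434057) = 3.2979 km
  C: √((0.0213·111.32)² + (-0.0053·69.04)²) = √(5.622191 + 0.133892) = 2.3992 km
  D: √((0.0051·111.32)² + (-0.0465·69.04)²) = √(0.322320 + 10.306411) = 3.2602 km
  E: √((-0.0143·111.32)² + (-0.0164·69.04)²) = √(2.534069 + 1.282004) = 1.9535 km
  → nearest: A (1.5889 km)
Q5 at 51.6882°N, 13.4624°E:
  A: √((-0.0322·111.32)² + (0.0230·69.04)²) = √(12.848669 + 2.521490) = 3.9205 km
  B: √((-0.0099·111.32)² + (-0.0305·69.04)²) = √(1.214554 + 4.434057) = 2.3767 km
  C: √((-0.0114·111.32)² + (-0.0053·69.04)²) = √(1.610483 + 0.133892) = 1.3207 km
  D: √((-0.0276·111.32)² + (-0.0465·69.04)²) = √(9.439838 + 10.306411) = 4.4437 km
  E: √((-0.0470·111.32)² + (-0.0164·69.04)²) = √(27.374243 + 1.282004) = 5.3532 km
  → nearest: C (1.3207 km)

Q1→B; Q2→B; Q3→C; Q4→A; Q5→C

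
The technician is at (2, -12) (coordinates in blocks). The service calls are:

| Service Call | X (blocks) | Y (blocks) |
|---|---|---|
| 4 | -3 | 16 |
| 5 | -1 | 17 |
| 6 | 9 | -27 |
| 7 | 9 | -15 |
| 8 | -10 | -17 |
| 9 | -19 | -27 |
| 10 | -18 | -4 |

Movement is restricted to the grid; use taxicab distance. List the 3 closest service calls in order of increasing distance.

7, 8, 6

Distances from (2, -12):
4: 33 blocks
5: 32 blocks
6: 22 blocks
7: 10 blocks
8: 17 blocks
9: 36 blocks
10: 28 blocks
Sorted: 7 (10 blocks) < 8 (17 blocks) < 6 (22 blocks) < 10 (28 blocks) < 5 (32 blocks) < …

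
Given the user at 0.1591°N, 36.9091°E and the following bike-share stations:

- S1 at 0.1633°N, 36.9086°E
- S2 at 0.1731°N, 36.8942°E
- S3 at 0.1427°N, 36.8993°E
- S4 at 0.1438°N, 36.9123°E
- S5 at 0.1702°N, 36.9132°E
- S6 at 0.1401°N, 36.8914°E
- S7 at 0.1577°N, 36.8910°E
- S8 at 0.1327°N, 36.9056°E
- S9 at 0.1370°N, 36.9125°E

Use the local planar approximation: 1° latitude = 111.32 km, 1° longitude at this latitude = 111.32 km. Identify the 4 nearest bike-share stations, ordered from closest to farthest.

Distances from 0.1591°N, 36.9091°E:
S1: √((0.0042·111.32)² + (-0.0005·111.32)²) = √(0.218597 + 0.003098) = 0.4708 km
S2: √((0.0140·111.32)² + (-0.0149·111.32)²) = √(2.428860 + 2.751180) = 2.2760 km
S3: √((-0.0164·111.32)² + (-0.0098·111.32)²) = √(3.332991 + 1.190141) = 2.1268 km
S4: √((-0.0153·111.32)² + (0.0032·111.32)²) = √(2.900877 + 0.126896) = 1.7400 km
S5: √((0.0111·111.32)² + (0.0041·111.32)²) = √(1.526836 + 0.208312) = 1.3173 km
S6: √((-0.0190·111.32)² + (-0.0177·111.32)²) = √(4.473563 + 3.882334) = 2.8907 km
S7: √((-0.0014·111.32)² + (-0.0181·111.32)²) = √(0.024289 + 4.059790) = 2.0209 km
S8: √((-0.0264·111.32)² + (-0.0035·111.32)²) = √(8.636828 + 0.151804) = 2.9646 km
S9: √((-0.0221·111.32)² + (0.0034·111.32)²) = √(6.052446 + 0.143253) = 2.4891 km
Sorted: S1 (0.4708 km) < S5 (1.3173 km) < S4 (1.7400 km) < S7 (2.0209 km) < S3 (2.1268 km) < S2 (2.2760 km) < …

S1, S5, S4, S7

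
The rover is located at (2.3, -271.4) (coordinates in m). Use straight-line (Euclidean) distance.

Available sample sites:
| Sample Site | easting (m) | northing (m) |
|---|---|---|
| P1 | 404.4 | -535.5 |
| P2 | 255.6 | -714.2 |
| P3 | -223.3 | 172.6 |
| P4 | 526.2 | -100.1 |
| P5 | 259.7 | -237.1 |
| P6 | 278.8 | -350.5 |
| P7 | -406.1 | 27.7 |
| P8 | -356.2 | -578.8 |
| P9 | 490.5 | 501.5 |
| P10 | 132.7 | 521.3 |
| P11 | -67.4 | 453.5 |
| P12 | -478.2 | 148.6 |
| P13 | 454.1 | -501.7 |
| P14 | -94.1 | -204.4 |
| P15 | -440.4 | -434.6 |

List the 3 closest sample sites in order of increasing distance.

P14, P5, P6

Distances from (2.3, -271.4):
P1: 481.1 m
P2: 510.1 m
P3: 498.0 m
P4: 551.2 m
P5: 259.7 m
P6: 287.6 m
P7: 506.2 m
P8: 472.2 m
P9: 914.2 m
P10: 803.4 m
P11: 728.2 m
P12: 638.2 m
P13: 507.1 m
P14: 117.4 m
P15: 471.8 m
Sorted: P14 (117.4 m) < P5 (259.7 m) < P6 (287.6 m) < P15 (471.8 m) < P8 (472.2 m) < …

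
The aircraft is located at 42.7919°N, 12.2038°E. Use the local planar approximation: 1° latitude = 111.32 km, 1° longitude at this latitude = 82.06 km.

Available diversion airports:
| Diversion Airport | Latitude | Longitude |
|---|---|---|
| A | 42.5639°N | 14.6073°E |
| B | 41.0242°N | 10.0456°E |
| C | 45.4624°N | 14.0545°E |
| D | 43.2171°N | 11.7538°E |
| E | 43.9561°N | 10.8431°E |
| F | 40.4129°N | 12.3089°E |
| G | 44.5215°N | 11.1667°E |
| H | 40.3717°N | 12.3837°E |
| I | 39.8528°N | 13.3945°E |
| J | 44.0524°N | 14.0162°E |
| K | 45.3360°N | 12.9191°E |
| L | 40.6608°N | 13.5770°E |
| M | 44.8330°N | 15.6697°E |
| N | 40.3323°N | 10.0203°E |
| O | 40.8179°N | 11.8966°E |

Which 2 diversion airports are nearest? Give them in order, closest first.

D, E

Distances from 42.7919°N, 12.2038°E:
A: √((-0.2280·111.32)² + (2.4035·82.06)²) = √(644.193131 + 38900.150198) = 198.8576 km
B: √((-1.7677·111.32)² + (-2.1582·82.06)²) = √(38722.511656 + 31365.080150) = 264.7406 km
C: √((2.6705·111.32)² + (1.8507·82.06)²) = √(88375.434074 + 23064.023676) = 333.8255 km
D: √((0.4252·111.32)² + (-0.4500·82.06)²) = √(2240.437881 + 1363.603329) = 60.0337 km
E: √((1.1642·111.32)² + (-1.3607·82.06)²) = √(16795.834446 + 12467.741660) = 171.0660 km
F: √((-2.3790·111.32)² + (0.1051·82.06)²) = √(70135.077205 + 74.382104) = 264.9707 km
G: √((1.7296·111.32)² + (-1.0371·82.06)²) = √(37071.294247 + 7242.763325) = 210.5090 km
H: √((-2.4202·111.32)² + (0.1799·82.06)²) = √(72585.338841 + 217.934182) = 269.8208 km
I: √((-2.9391·111.32)² + (1.1907·82.06)²) = √(107047.152869 + 9547.017805) = 341.4589 km
J: √((1.2605·111.32)² + (1.8124·82.06)²) = √(19689.382472 + 22119.287438) = 204.4717 km
K: √((2.5441·111.32)² + (0.7153·82.06)²) = √(80207.457762 + 3445.398619) = 289.2280 km
L: √((-2.1311·111.32)² + (1.3732·82.06)²) = √(56279.995428 + 12697.862348) = 262.6364 km
M: √((2.0411·111.32)² + (3.4659·82.06)²) = √(51626.770741 + 80890.045813) = 364.0286 km
N: √((-2.4596·111.32)² + (-2.1835·82.06)²) = √(74967.903194 + 32104.759268) = 327.2196 km
O: √((-1.9740·111.32)² + (-0.3072·82.06)²) = √(48288.163879 + 635.485211) = 221.1869 km
Sorted: D (60.0337 km) < E (171.0660 km) < A (198.8576 km) < J (204.4717 km) < …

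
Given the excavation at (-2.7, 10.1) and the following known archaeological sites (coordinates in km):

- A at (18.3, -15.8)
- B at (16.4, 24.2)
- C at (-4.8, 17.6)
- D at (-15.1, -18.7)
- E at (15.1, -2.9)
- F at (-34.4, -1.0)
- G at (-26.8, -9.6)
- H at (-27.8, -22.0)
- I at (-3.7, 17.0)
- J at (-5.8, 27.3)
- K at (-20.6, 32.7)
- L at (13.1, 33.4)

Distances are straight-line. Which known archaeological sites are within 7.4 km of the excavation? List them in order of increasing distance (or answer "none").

I

Distances from (-2.7, 10.1):
A: 33.3 km
B: 23.7 km
C: 7.8 km
D: 31.4 km
E: 22.0 km
F: 33.6 km
G: 31.1 km
H: 40.7 km
I: 7.0 km
J: 17.5 km
K: 28.8 km
L: 28.2 km
Threshold 7.4 km: I (7.0 km) is within range.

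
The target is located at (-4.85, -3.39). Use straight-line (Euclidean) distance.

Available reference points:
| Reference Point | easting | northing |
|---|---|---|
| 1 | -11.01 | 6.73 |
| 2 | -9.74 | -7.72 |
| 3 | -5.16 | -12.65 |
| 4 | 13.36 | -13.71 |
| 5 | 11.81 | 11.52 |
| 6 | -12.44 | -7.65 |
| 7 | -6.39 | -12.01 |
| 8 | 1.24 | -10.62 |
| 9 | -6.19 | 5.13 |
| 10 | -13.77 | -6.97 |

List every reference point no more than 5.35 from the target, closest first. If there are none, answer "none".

Distances from (-4.85, -3.39):
1: √((-6.16)² + (10.12)²) = √(37.9456 + 102.4144) = 11.85
2: √((-4.89)² + (-4.33)²) = √(23.9121 + 18.7489) = 6.53
3: √((-0.31)² + (-9.26)²) = √(0.0961 + 85.7476) = 9.27
4: √((18.21)² + (-10.32)²) = √(331.6041 + 106.5024) = 20.93
5: √((16.66)² + (14.91)²) = √(277.5556 + 222.3081) = 22.36
6: √((-7.59)² + (-4.26)²) = √(57.6081 + 18.1476) = 8.70
7: √((-1.54)² + (-8.62)²) = √(2.3716 + 74.3044) = 8.76
8: √((6.09)² + (-7.23)²) = √(37.0881 + 52.2729) = 9.45
9: √((-1.34)² + (8.52)²) = √(1.7956 + 72.5904) = 8.62
10: √((-8.92)² + (-3.58)²) = √(79.5664 + 12.8164) = 9.61
Threshold 5.35: none within range.

none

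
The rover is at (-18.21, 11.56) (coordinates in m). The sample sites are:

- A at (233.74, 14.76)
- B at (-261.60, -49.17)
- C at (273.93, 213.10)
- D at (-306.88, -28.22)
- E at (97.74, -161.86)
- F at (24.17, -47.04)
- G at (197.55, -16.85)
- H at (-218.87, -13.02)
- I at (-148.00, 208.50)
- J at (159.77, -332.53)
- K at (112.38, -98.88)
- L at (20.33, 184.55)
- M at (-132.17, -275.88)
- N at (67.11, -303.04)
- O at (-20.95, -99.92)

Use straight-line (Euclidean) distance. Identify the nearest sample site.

F

Distances from (-18.21, 11.56):
A: √((251.95)² + (3.20)²) = √(63478.8025 + 10.2400) = 251.97 m
B: √((-243.39)² + (-60.73)²) = √(59238.6921 + 3688.1329) = 250.85 m
C: √((292.14)² + (201.54)²) = √(85345.7796 + 40618.3716) = 354.91 m
D: √((-288.67)² + (-39.78)²) = √(83330.3689 + 1582.4484) = 291.40 m
E: √((115.95)² + (-173.42)²) = √(13444.4025 + 30074.4964) = 208.61 m
F: √((42.38)² + (-58.60)²) = √(1796.0644 + 3433.9600) = 72.32 m
G: √((215.76)² + (-28.41)²) = √(46552.3776 + 807.1281) = 217.62 m
H: √((-200.66)² + (-24.58)²) = √(40264.4356 + 604.1764) = 202.16 m
I: √((-129.79)² + (196.94)²) = √(16845.4441 + 38785.3636) = 235.86 m
J: √((177.98)² + (-344.09)²) = √(31676.8804 + 118397.9281) = 387.39 m
K: √((130.59)² + (-110.44)²) = √(17053.7481 + 12196.9936) = 171.03 m
L: √((38.54)² + (172.99)²) = √(1485.3316 + 29925.5401) = 177.23 m
M: √((-113.96)² + (-287.44)²) = √(12986.8816 + 82621.7536) = 309.21 m
N: √((85.32)² + (-314.60)²) = √(7279.5024 + 98973.1600) = 325.96 m
O: √((-2.74)² + (-111.48)²) = √(7.5076 + 12427.7904) = 111.51 m
Minimum: F at 72.32 m.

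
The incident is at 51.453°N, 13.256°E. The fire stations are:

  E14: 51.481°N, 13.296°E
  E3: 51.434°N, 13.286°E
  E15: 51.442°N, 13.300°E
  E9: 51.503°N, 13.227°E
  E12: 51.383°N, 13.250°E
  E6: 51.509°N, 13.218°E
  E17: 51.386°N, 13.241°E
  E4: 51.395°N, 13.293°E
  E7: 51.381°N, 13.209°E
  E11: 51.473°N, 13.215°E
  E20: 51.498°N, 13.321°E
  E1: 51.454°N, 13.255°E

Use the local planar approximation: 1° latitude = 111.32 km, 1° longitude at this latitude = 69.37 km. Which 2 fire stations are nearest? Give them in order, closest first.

E1, E3

Distances from 51.453°N, 13.256°E:
E14: √((0.028·111.32)² + (0.040·69.37)²) = √(9.71544 + 7.69952) = 4.173 km
E3: √((-0.019·111.32)² + (0.030·69.37)²) = √(4.47356 + 4.33098) = 2.967 km
E15: √((-0.011·111.32)² + (0.044·69.37)²) = √(1.49945 + 9.31641) = 3.289 km
E9: √((0.050·111.32)² + (-0.029·69.37)²) = √(30.98036 + 4.04706) = 5.918 km
E12: √((-0.070·111.32)² + (-0.006·69.37)²) = √(60.72150 + 0.17324) = 7.804 km
E6: √((0.056·111.32)² + (-0.038·69.37)²) = √(38.86176 + 6.94881) = 6.768 km
E17: √((-0.067·111.32)² + (-0.015·69.37)²) = √(55.62833 + 1.08274) = 7.531 km
E4: √((-0.058·111.32)² + (0.037·69.37)²) = √(41.68717 + 6.58790) = 6.948 km
E7: √((-0.072·111.32)² + (-0.047·69.37)²) = √(64.24087 + 10.63014) = 8.653 km
E11: √((0.020·111.32)² + (-0.041·69.37)²) = √(4.95686 + 8.08930) = 3.612 km
E20: √((0.045·111.32)² + (0.065·69.37)²) = √(25.09409 + 20.33153) = 6.740 km
E1: √((0.001·111.32)² + (-0.001·69.37)²) = √(0.01239 + 0.00481) = 0.131 km
Sorted: E1 (0.131 km) < E3 (2.967 km) < E15 (3.289 km) < E11 (3.612 km) < …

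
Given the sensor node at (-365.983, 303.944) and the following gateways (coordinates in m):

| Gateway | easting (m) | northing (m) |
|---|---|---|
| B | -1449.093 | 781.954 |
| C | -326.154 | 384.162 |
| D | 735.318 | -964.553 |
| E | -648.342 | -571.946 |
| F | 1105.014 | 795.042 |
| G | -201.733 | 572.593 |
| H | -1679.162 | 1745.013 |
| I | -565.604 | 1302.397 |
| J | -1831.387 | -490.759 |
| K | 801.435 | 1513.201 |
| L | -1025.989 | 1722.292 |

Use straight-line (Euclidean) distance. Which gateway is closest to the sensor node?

Distances from (-365.983, 303.944):
B: √((-1083.110)² + (478.010)²) = √(1173127.27210 + 228493.56010) = 1183.901 m
C: √((39.829)² + (80.218)²) = √(1586.34924 + 6434.92752) = 89.562 m
D: √((1101.301)² + (-1268.497)²) = √(1212863.89260 + 1609084.63901) = 1679.866 m
E: √((-282.359)² + (-875.890)²) = √(79726.60488 + 767183.29210) = 920.277 m
F: √((1470.997)² + (491.098)²) = √(2163832.17401 + 241177.24560) = 1550.809 m
G: √((164.250)² + (268.649)²) = √(26978.06250 + 72172.28520) = 314.881 m
H: √((-1313.179)² + (1441.069)²) = √(1724439.08604 + 2076679.86276) = 1949.646 m
I: √((-199.621)² + (998.453)²) = √(39848.54364 + 996908.39321) = 1018.213 m
J: √((-1465.404)² + (-794.703)²) = √(2147408.88322 + 631552.85821) = 1667.022 m
K: √((1167.418)² + (1209.257)²) = √(1362864.78672 + 1462302.49205) = 1680.823 m
L: √((-660.006)² + (1418.348)²) = √(435607.92004 + 2011711.04910) = 1564.391 m
Minimum: C at 89.562 m.

C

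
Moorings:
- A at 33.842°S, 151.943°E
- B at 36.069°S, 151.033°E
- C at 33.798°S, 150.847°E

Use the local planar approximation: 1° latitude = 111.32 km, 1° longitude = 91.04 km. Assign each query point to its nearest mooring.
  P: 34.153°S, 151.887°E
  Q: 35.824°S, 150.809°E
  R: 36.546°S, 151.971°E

P→A; Q→B; R→B

P at 34.153°S, 151.887°E:
  A: √((0.311·111.32)² + (0.056·91.04)²) = √(1198.58041 + 25.99205) = 34.994 km
  B: √((-1.916·111.32)² + (-0.854·91.04)²) = √(45492.24871 + 6044.77638) = 227.018 km
  C: √((0.355·111.32)² + (-1.040·91.04)²) = √(1561.71975 + 8964.60538) = 102.598 km
  → nearest: A (34.994 km)
Q at 35.824°S, 150.809°E:
  A: √((1.982·111.32)² + (1.134·91.04)²) = √(48680.35040 + 10658.36545) = 243.595 km
  B: √((-0.245·111.32)² + (0.224·91.04)²) = √(743.83835 + 415.87282) = 34.055 km
  C: √((2.026·111.32)² + (0.038·91.04)²) = √(50865.72950 + 11.96828) = 225.561 km
  → nearest: B (34.055 km)
R at 36.546°S, 151.971°E:
  A: √((2.704·111.32)² + (-0.028·91.04)²) = √(90606.58665 + 6.49801) = 301.020 km
  B: √((0.477·111.32)² + (-0.938·91.04)²) = √(2819.57177 + 7292.39484) = 100.558 km
  C: √((2.748·111.32)² + (-1.124·91.04)²) = √(93579.31290 + 10471.21605) = 322.569 km
  → nearest: B (100.558 km)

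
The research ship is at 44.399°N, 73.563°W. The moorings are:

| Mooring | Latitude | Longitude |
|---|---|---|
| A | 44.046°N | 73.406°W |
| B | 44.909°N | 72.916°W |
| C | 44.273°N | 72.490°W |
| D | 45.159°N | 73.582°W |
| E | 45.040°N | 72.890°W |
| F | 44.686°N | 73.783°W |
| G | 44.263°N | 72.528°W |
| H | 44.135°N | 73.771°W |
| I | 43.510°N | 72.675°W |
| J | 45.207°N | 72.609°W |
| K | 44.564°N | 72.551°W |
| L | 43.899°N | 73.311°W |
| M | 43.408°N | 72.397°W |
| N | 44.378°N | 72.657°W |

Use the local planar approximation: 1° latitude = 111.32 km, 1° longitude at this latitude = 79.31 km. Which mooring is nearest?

H

Distances from 44.399°N, 73.563°W:
A: √((-0.353·111.32)² + (0.157·79.31)²) = √(1544.17247 + 155.04409) = 41.222 km
B: √((0.510·111.32)² + (0.647·79.31)²) = √(3223.19624 + 2633.08247) = 76.526 km
C: √((-0.126·111.32)² + (1.073·79.31)²) = √(196.73765 + 7241.94703) = 86.248 km
D: √((0.760·111.32)² + (-0.019·79.31)²) = √(7157.70145 + 2.27072) = 84.617 km
E: √((0.641·111.32)² + (0.673·79.31)²) = √(5091.69586 + 2848.95788) = 89.110 km
F: √((0.287·111.32)² + (-0.220·79.31)²) = √(1020.72838 + 304.43968) = 36.403 km
G: √((-0.136·111.32)² + (1.035·79.31)²) = √(229.20507 + 6738.08677) = 83.470 km
H: √((-0.264·111.32)² + (-0.208·79.31)²) = √(863.68276 + 272.13385) = 33.702 km
I: √((-0.889·111.32)² + (0.888·79.31)²) = √(9793.77037 + 4960.00177) = 121.465 km
J: √((0.808·111.32)² + (0.954·79.31)²) = √(8090.38366 + 5724.69890) = 117.538 km
K: √((0.165·111.32)² + (1.012·79.31)²) = √(337.37608 + 6441.94370) = 82.337 km
L: √((-0.500·111.32)² + (0.252·79.31)²) = √(3098.03560 + 399.44499) = 59.140 km
M: √((-0.991·111.32)² + (1.166·79.31)²) = √(12170.08760 + 8551.71070) = 143.951 km
N: √((-0.021·111.32)² + (0.906·79.31)²) = √(5.46493 + 5163.12091) = 71.893 km
Minimum: H at 33.702 km.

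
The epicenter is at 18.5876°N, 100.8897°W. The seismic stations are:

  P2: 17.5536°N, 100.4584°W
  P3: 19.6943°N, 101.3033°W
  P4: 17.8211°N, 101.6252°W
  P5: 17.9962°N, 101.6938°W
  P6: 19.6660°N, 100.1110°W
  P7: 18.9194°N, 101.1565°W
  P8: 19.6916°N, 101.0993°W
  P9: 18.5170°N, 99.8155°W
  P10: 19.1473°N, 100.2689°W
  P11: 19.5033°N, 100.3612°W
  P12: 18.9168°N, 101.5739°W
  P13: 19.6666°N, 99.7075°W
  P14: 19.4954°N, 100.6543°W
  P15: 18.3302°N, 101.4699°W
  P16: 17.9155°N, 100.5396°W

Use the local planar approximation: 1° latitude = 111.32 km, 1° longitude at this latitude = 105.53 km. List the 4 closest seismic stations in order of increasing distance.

P7, P15, P12, P16

Distances from 18.5876°N, 100.8897°W:
P2: 123.7770 km
P3: 130.7011 km
P4: 115.3478 km
P5: 107.4004 km
P6: 145.4797 km
P7: 46.4434 km
P8: 124.8719 km
P9: 113.6324 km
P10: 90.4100 km
P11: 116.1958 km
P12: 80.9712 km
P13: 173.1817 km
P14: 104.0648 km
P15: 67.6015 km
P16: 83.4432 km
Sorted: P7 (46.4434 km) < P15 (67.6015 km) < P12 (80.9712 km) < P16 (83.4432 km) < P10 (90.4100 km) < P14 (104.0648 km) < …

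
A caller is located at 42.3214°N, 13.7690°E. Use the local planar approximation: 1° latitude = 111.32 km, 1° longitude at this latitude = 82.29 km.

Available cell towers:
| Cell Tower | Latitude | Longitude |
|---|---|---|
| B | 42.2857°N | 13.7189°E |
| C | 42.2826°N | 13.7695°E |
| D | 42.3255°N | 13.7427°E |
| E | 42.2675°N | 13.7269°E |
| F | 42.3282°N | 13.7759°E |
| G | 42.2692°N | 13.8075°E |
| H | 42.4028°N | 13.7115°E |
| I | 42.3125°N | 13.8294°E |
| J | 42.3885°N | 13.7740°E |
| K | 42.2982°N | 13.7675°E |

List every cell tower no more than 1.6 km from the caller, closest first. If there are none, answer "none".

F

Distances from 42.3214°N, 13.7690°E:
B: √((-0.0357·111.32)² + (-0.0501·82.29)²) = √(15.793662 + 16.996894) = 5.7263 km
C: √((-0.0388·111.32)² + (0.0005·82.29)²) = √(18.655627 + 0.001693) = 4.3194 km
D: √((0.0041·111.32)² + (-0.0263·82.29)²) = √(0.208312 + 4.683879) = 2.2118 km
E: √((-0.0539·111.32)² + (-0.0421·82.29)²) = √(36.001776 + 12.002130) = 6.9285 km
F: √((0.0068·111.32)² + (0.0069·82.29)²) = √(0.573013 + 0.322398) = 0.9463 km
G: √((-0.0522·111.32)² + (0.0385·82.29)²) = √(33.766605 + 10.037269) = 6.6184 km
H: √((0.0814·111.32)² + (-0.0575·82.29)²) = √(82.109840 + 22.388748) = 10.2225 km
I: √((-0.0089·111.32)² + (0.0604·82.29)²) = √(0.981582 + 24.704041) = 5.0681 km
J: √((0.0671·111.32)² + (0.0050·82.29)²) = √(55.794506 + 0.169291) = 7.4809 km
K: √((-0.0232·111.32)² + (-0.0015·82.29)²) = √(6.669947 + 0.015236) = 2.5856 km
Threshold 1.6 km: F (0.9463 km) is within range.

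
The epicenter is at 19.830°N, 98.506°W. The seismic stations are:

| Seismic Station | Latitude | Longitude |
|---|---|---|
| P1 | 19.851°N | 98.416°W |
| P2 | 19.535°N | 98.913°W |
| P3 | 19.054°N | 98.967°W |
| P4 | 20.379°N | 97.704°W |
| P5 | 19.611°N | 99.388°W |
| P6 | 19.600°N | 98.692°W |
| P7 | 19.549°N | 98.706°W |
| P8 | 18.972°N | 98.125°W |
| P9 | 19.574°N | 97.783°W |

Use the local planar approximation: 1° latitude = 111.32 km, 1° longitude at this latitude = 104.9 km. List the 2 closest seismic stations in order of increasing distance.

P1, P6

Distances from 19.830°N, 98.506°W:
P1: √((0.021·111.32)² + (0.090·104.9)²) = √(5.46493 + 89.13248) = 9.726 km
P2: √((-0.295·111.32)² + (-0.407·104.9)²) = √(1078.42619 + 1822.80325) = 53.863 km
P3: √((-0.776·111.32)² + (-0.461·104.9)²) = √(7462.25074 + 2338.58321) = 98.999 km
P4: √((0.549·111.32)² + (0.802·104.9)²) = √(3735.00411 + 7077.82325) = 103.985 km
P5: √((-0.219·111.32)² + (-0.882·104.9)²) = √(594.33954 + 8560.28348) = 95.680 km
P6: √((-0.230·111.32)² + (-0.186·104.9)²) = √(655.54433 + 380.69473) = 32.191 km
P7: √((-0.281·111.32)² + (-0.200·104.9)²) = √(978.49596 + 440.16040) = 37.665 km
P8: √((-0.858·111.32)² + (0.381·104.9)²) = √(9122.64912 + 1597.35310) = 103.537 km
P9: √((-0.256·111.32)² + (0.723·104.9)²) = √(812.13144 + 5752.11514) = 81.020 km
Sorted: P1 (9.726 km) < P6 (32.191 km) < P7 (37.665 km) < P2 (53.863 km) < …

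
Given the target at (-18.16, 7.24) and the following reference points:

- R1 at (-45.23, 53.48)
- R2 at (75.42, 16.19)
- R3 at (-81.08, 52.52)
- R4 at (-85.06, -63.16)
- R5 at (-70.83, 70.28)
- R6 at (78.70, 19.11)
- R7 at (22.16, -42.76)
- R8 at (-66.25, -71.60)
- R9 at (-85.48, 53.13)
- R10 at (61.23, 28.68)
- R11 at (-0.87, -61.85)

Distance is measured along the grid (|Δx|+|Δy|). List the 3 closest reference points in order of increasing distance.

Distances from (-18.16, 7.24):
R1: |-27.07| + |46.24| = 27.07 + 46.24 = 73.31
R2: |93.58| + |8.95| = 93.58 + 8.95 = 102.53
R3: |-62.92| + |45.28| = 62.92 + 45.28 = 108.20
R4: |-66.90| + |-70.40| = 66.90 + 70.40 = 137.30
R5: |-52.67| + |63.04| = 52.67 + 63.04 = 115.71
R6: |96.86| + |11.87| = 96.86 + 11.87 = 108.73
R7: |40.32| + |-50.00| = 40.32 + 50.00 = 90.32
R8: |-48.09| + |-78.84| = 48.09 + 78.84 = 126.93
R9: |-67.32| + |45.89| = 67.32 + 45.89 = 113.21
R10: |79.39| + |21.44| = 79.39 + 21.44 = 100.83
R11: |17.29| + |-69.09| = 17.29 + 69.09 = 86.38
Sorted: R1 (73.31) < R11 (86.38) < R7 (90.32) < R10 (100.83) < R2 (102.53) < …

R1, R11, R7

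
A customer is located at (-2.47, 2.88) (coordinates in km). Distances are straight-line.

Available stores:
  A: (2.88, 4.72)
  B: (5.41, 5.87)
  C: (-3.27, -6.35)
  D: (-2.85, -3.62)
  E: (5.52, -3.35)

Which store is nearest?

Distances from (-2.47, 2.88):
A: √((5.35)² + (1.84)²) = √(28.6225 + 3.3856) = 5.66 km
B: √((7.88)² + (2.99)²) = √(62.0944 + 8.9401) = 8.43 km
C: √((-0.80)² + (-9.23)²) = √(0.6400 + 85.1929) = 9.26 km
D: √((-0.38)² + (-6.50)²) = √(0.1444 + 42.2500) = 6.51 km
E: √((7.99)² + (-6.23)²) = √(63.8401 + 38.8129) = 10.13 km
Minimum: A at 5.66 km.

A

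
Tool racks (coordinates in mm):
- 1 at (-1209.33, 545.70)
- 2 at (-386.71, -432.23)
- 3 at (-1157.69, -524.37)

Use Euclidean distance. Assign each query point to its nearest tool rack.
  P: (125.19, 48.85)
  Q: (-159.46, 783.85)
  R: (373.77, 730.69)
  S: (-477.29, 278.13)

P→2; Q→1; R→2; S→2

P at (125.19, 48.85):
  1: 1424.01 mm
  2: 702.48 mm
  3: 1405.12 mm
  → nearest: 2 (702.48 mm)
Q at (-159.46, 783.85):
  1: 1076.54 mm
  2: 1237.13 mm
  3: 1645.57 mm
  → nearest: 1 (1076.54 mm)
R at (373.77, 730.69):
  1: 1593.87 mm
  2: 1389.50 mm
  3: 1980.04 mm
  → nearest: 2 (1389.50 mm)
S at (-477.29, 278.13):
  1: 779.41 mm
  2: 716.11 mm
  3: 1052.12 mm
  → nearest: 2 (716.11 mm)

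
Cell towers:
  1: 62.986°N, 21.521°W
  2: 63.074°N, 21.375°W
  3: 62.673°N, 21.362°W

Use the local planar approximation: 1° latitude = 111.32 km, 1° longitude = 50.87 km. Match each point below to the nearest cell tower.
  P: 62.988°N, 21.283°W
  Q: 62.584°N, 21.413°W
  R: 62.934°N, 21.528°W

P at 62.988°N, 21.283°W:
  1: 12.109 km
  2: 10.656 km
  3: 35.295 km
  → nearest: 2 (10.656 km)
Q at 62.584°N, 21.413°W:
  1: 45.087 km
  2: 54.581 km
  3: 10.242 km
  → nearest: 3 (10.242 km)
R at 62.934°N, 21.528°W:
  1: 5.800 km
  2: 17.420 km
  3: 30.257 km
  → nearest: 1 (5.800 km)

P→2; Q→3; R→1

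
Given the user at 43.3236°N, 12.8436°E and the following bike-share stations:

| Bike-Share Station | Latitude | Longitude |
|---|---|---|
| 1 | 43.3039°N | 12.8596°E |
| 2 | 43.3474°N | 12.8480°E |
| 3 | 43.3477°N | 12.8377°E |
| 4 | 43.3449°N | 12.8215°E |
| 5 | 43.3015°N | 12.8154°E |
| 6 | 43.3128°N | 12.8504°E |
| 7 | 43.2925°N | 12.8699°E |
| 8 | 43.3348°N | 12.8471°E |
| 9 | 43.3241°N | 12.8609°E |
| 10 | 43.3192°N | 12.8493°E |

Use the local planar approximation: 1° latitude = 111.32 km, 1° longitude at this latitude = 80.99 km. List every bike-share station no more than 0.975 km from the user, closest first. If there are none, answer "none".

Distances from 43.3236°N, 12.8436°E:
1: 2.5472 km
2: 2.6733 km
3: 2.7250 km
4: 2.9708 km
5: 3.3569 km
6: 1.3224 km
7: 4.0648 km
8: 1.2786 km
9: 1.4022 km
10: 0.6731 km
Threshold 0.975 km: 10 (0.6731 km) is within range.

10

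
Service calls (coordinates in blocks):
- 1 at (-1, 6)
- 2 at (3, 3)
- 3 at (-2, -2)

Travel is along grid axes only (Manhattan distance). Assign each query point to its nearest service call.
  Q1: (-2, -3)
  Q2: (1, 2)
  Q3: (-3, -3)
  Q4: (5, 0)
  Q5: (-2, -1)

Q1→3; Q2→2; Q3→3; Q4→2; Q5→3

Q1 at (-2, -3):
  1: 10 blocks
  2: 11 blocks
  3: 1 blocks
  → nearest: 3 (1 blocks)
Q2 at (1, 2):
  1: 6 blocks
  2: 3 blocks
  3: 7 blocks
  → nearest: 2 (3 blocks)
Q3 at (-3, -3):
  1: 11 blocks
  2: 12 blocks
  3: 2 blocks
  → nearest: 3 (2 blocks)
Q4 at (5, 0):
  1: 12 blocks
  2: 5 blocks
  3: 9 blocks
  → nearest: 2 (5 blocks)
Q5 at (-2, -1):
  1: 8 blocks
  2: 9 blocks
  3: 1 blocks
  → nearest: 3 (1 blocks)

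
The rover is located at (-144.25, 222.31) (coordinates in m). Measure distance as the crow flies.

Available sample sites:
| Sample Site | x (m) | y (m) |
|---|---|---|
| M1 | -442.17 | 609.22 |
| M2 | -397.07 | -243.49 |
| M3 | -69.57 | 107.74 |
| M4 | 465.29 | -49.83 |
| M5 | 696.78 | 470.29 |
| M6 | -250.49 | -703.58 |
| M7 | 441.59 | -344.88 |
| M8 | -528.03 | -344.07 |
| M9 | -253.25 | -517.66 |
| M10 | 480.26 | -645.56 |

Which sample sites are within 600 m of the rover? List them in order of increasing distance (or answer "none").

Distances from (-144.25, 222.31):
M1: √((-297.92)² + (386.91)²) = √(88756.3264 + 149699.3481) = 488.32 m
M2: √((-252.82)² + (-465.80)²) = √(63917.9524 + 216969.6400) = 529.99 m
M3: √((74.68)² + (-114.57)²) = √(5577.1024 + 13126.2849) = 136.76 m
M4: √((609.54)² + (-272.14)²) = √(371539.0116 + 74060.1796) = 667.53 m
M5: √((841.03)² + (247.98)²) = √(707331.4609 + 61494.0804) = 876.83 m
M6: √((-106.24)² + (-925.89)²) = √(11286.9376 + 857272.2921) = 931.97 m
M7: √((585.84)² + (-567.19)²) = √(343208.5056 + 321704.4961) = 815.42 m
M8: √((-383.78)² + (-566.38)²) = √(147287.0884 + 320786.3044) = 684.16 m
M9: √((-109.00)² + (-739.97)²) = √(11881.0000 + 547555.6009) = 747.95 m
M10: √((624.51)² + (-867.87)²) = √(390012.7401 + 753198.3369) = 1069.21 m
Threshold 600 m: M3 (136.76 m), M1 (488.32 m), M2 (529.99 m) are within range.

M3, M1, M2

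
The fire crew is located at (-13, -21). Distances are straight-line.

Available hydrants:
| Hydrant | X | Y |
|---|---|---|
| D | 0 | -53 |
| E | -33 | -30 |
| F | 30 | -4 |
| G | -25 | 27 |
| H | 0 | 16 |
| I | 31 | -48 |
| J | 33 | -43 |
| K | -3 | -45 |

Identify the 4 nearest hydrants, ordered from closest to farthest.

E, K, D, H

Distances from (-13, -21):
D: 34.5
E: 21.9
F: 46.2
G: 49.5
H: 39.2
I: 51.6
J: 51.0
K: 26.0
Sorted: E (21.9) < K (26.0) < D (34.5) < H (39.2) < F (46.2) < G (49.5) < …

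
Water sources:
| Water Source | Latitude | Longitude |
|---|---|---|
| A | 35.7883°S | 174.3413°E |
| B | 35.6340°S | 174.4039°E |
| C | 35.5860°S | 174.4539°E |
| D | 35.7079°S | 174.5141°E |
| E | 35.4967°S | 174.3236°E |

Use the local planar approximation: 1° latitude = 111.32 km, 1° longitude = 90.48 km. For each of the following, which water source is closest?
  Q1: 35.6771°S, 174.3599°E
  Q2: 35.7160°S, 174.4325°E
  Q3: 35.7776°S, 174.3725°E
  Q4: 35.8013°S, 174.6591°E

Q1→B; Q2→D; Q3→A; Q4→D

Q1 at 35.6771°S, 174.3599°E:
  A: √((-0.1112·111.32)² + (-0.0186·90.48)²) = √(153.234293 + 2.832247) = 12.4927 km
  B: √((0.0431·111.32)² + (0.0440·90.48)²) = √(23.019768 + 15.849316) = 6.2345 km
  C: √((0.0911·111.32)² + (0.0940·90.48)²) = √(102.844992 + 72.337066) = 13.2356 km
  D: √((-0.0308·111.32)² + (0.1542·90.48)²) = √(11.755682 + 194.658750) = 14.3671 km
  E: √((0.1804·111.32)² + (-0.0363·90.48)²) = √(403.291865 + 10.787441) = 20.3489 km
  → nearest: B (6.2345 km)
Q2 at 35.7160°S, 174.4325°E:
  A: √((-0.0723·111.32)² + (-0.0912·90.48)²) = √(64.777322 + 68.091807) = 11.5269 km
  B: √((0.0820·111.32)² + (-0.0286·90.48)²) = √(83.324765 + 6.696336) = 9.4879 km
  C: √((0.1300·111.32)² + (0.0214·90.48)²) = √(209.427207 + 3.749149) = 14.6006 km
  D: √((0.0081·111.32)² + (0.0816·90.48)²) = √(0.813048 + 54.511170) = 7.4380 km
  E: √((0.2193·111.32)² + (-0.1089·90.48)²) = √(595.968984 + 97.086969) = 26.3260 km
  → nearest: D (7.4380 km)
Q3 at 35.7776°S, 174.3725°E:
  A: √((-0.0107·111.32)² + (-0.0312·90.48)²) = √(1.418776 + 7.969193) = 3.0640 km
  B: √((0.1436·111.32)² + (0.0314·90.48)²) = √(255.537873 + 8.071690) = 16.2361 km
  C: √((0.1916·111.32)² + (0.0814·90.48)²) = √(454.922487 + 54.244286) = 22.5647 km
  D: √((0.0697·111.32)² + (0.1416·90.48)²) = √(60.202143 + 164.146524) = 14.9783 km
  E: √((0.2809·111.32)² + (-0.0489·90.48)²) = √(977.799642 + 19.575952) = 31.5813 km
  → nearest: A (3.0640 km)
Q4 at 35.8013°S, 174.6591°E:
  A: √((0.0130·111.32)² + (-0.3178·90.48)²) = √(2.094272 + 826.823801) = 28.7909 km
  B: √((0.1673·111.32)² + (-0.2552·90.48)²) = √(346.847267 + 533.171006) = 29.6651 km
  C: √((0.2153·111.32)² + (-0.2052·90.48)²) = √(574.426484 + 344.714774) = 30.3173 km
  D: √((0.0934·111.32)² + (-0.1450·90.48)²) = √(108.103598 + 172.123904) = 16.7400 km
  E: √((0.3046·111.32)² + (-0.3355·90.48)²) = √(1149.757347 + 921.489164) = 45.5109 km
  → nearest: D (16.7400 km)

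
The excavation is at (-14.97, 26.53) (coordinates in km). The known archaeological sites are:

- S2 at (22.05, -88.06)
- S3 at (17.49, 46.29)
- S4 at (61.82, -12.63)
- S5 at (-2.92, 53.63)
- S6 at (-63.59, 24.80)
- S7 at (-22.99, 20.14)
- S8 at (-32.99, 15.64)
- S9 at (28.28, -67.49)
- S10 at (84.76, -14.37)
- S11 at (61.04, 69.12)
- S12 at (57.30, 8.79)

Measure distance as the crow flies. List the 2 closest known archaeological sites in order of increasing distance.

Distances from (-14.97, 26.53):
S2: 120.42 km
S3: 38.00 km
S4: 86.20 km
S5: 29.66 km
S6: 48.65 km
S7: 10.25 km
S8: 21.05 km
S9: 103.49 km
S10: 107.79 km
S11: 87.13 km
S12: 74.42 km
Sorted: S7 (10.25 km) < S8 (21.05 km) < S5 (29.66 km) < S3 (38.00 km) < …

S7, S8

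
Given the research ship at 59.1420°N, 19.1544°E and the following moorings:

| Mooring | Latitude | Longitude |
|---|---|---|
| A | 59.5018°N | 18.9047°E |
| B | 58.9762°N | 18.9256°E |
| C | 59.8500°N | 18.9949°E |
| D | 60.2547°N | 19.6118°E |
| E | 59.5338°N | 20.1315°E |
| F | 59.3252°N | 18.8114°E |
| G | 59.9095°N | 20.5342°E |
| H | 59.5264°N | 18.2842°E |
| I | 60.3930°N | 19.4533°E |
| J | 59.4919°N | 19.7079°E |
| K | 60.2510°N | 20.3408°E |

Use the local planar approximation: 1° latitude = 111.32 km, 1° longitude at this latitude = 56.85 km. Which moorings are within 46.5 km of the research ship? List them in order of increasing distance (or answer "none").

Distances from 59.1420°N, 19.1544°E:
A: √((0.3598·111.32)² + (-0.2497·56.85)²) = √(1604.237682 + 201.510659) = 42.4941 km
B: √((-0.1658·111.32)² + (-0.2288·56.85)²) = √(340.655533 + 169.189333) = 22.5797 km
C: √((0.7080·111.32)² + (-0.1595·56.85)²) = √(6211.734868 + 82.220916) = 79.3345 km
D: √((1.1127·111.32)² + (0.4574·56.85)²) = √(15342.727491 + 676.165890) = 126.5658 km
E: √((0.3918·111.32)² + (0.9771·56.85)²) = √(1902.283578 + 3085.595302) = 70.6249 km
F: √((0.1832·111.32)² + (-0.3430·56.85)²) = √(415.908057 + 380.232450) = 28.2160 km
G: √((0.7675·111.32)² + (1.3798·56.85)²) = √(7299.668932 + 6153.089317) = 115.9860 km
H: √((0.3844·111.32)² + (-0.8702·56.85)²) = √(1831.104599 + 2447.366979) = 65.4100 km
I: √((1.2510·111.32)² + (0.2989·56.85)²) = √(19393.715248 + 288.743867) = 140.2942 km
J: √((0.3499·111.32)² + (0.5535·56.85)²) = √(1517.170118 + 990.139049) = 50.0730 km
K: √((1.1090·111.32)² + (1.1864·56.85)²) = √(15240.860487 + 4549.076226) = 140.6767 km
Threshold 46.5 km: B (22.5797 km), F (28.2160 km), A (42.4941 km) are within range.

B, F, A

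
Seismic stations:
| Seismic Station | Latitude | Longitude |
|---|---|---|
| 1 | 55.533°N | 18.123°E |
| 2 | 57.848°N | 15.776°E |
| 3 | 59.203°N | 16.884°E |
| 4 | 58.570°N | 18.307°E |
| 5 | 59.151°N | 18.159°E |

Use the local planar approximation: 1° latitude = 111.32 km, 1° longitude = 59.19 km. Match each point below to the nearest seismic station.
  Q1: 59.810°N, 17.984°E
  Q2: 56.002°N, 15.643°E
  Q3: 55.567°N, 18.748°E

Q1 at 59.810°N, 17.984°E:
  1: √((-4.277·111.32)² + (0.139·59.19)²) = √(226686.10265 + 67.69028) = 476.187 km
  2: √((-1.962·111.32)² + (-2.208·59.19)²) = √(47702.85821 + 17080.27340) = 254.525 km
  3: √((-0.607·111.32)² + (-1.100·59.19)²) = √(4565.87248 + 4239.18188) = 93.835 km
  4: √((-1.240·111.32)² + (0.323·59.19)²) = √(19054.15815 + 365.51207) = 139.354 km
  5: √((-0.659·111.32)² + (0.175·59.19)²) = √(5381.67199 + 107.29334) = 74.088 km
  → nearest: 5 (74.088 km)
Q2 at 56.002°N, 15.643°E:
  1: √((-0.469·111.32)² + (2.480·59.19)²) = √(2725.78803 + 21547.65640) = 155.799 km
  2: √((1.846·111.32)² + (0.133·59.19)²) = √(42228.90193 + 61.97263) = 205.647 km
  3: √((3.201·111.32)² + (1.241·59.19)²) = √(126974.86028 + 5395.60617) = 363.828 km
  4: √((2.568·111.32)² + (2.664·59.19)²) = √(81721.51968 + 24863.66358) = 326.474 km
  5: √((3.149·111.32)² + (2.516·59.19)²) = √(122882.97486 + 22177.77400) = 380.868 km
  → nearest: 1 (155.799 km)
Q3 at 55.567°N, 18.748°E:
  1: √((-0.034·111.32)² + (-0.625·59.19)²) = √(14.32532 + 1368.53754) = 37.187 km
  2: √((2.281·111.32)² + (-2.972·59.19)²) = √(64475.83361 + 30945.27098) = 308.903 km
  3: √((3.636·111.32)² + (-1.864·59.19)²) = √(163830.26903 + 12172.74421) = 419.527 km
  4: √((3.003·111.32)² + (-0.441·59.19)²) = √(111752.45169 + 681.35565) = 335.312 km
  5: √((3.584·111.32)² + (-0.589·59.19)²) = √(159177.76309 + 1215.42249) = 400.491 km
  → nearest: 1 (37.187 km)

Q1→5; Q2→1; Q3→1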